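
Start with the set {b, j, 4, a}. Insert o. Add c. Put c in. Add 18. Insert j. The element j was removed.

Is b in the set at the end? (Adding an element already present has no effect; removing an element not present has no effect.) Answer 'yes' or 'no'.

Tracking the set through each operation:
Start: {4, a, b, j}
Event 1 (add o): added. Set: {4, a, b, j, o}
Event 2 (add c): added. Set: {4, a, b, c, j, o}
Event 3 (add c): already present, no change. Set: {4, a, b, c, j, o}
Event 4 (add 18): added. Set: {18, 4, a, b, c, j, o}
Event 5 (add j): already present, no change. Set: {18, 4, a, b, c, j, o}
Event 6 (remove j): removed. Set: {18, 4, a, b, c, o}

Final set: {18, 4, a, b, c, o} (size 6)
b is in the final set.

Answer: yes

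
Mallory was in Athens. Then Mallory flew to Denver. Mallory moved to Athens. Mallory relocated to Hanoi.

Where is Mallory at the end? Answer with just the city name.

Tracking Mallory's location:
Start: Mallory is in Athens.
After move 1: Athens -> Denver. Mallory is in Denver.
After move 2: Denver -> Athens. Mallory is in Athens.
After move 3: Athens -> Hanoi. Mallory is in Hanoi.

Answer: Hanoi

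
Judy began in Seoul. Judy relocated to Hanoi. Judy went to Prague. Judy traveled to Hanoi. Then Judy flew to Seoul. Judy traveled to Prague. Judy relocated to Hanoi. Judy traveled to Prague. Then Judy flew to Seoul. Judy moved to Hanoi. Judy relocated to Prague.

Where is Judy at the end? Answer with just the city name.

Tracking Judy's location:
Start: Judy is in Seoul.
After move 1: Seoul -> Hanoi. Judy is in Hanoi.
After move 2: Hanoi -> Prague. Judy is in Prague.
After move 3: Prague -> Hanoi. Judy is in Hanoi.
After move 4: Hanoi -> Seoul. Judy is in Seoul.
After move 5: Seoul -> Prague. Judy is in Prague.
After move 6: Prague -> Hanoi. Judy is in Hanoi.
After move 7: Hanoi -> Prague. Judy is in Prague.
After move 8: Prague -> Seoul. Judy is in Seoul.
After move 9: Seoul -> Hanoi. Judy is in Hanoi.
After move 10: Hanoi -> Prague. Judy is in Prague.

Answer: Prague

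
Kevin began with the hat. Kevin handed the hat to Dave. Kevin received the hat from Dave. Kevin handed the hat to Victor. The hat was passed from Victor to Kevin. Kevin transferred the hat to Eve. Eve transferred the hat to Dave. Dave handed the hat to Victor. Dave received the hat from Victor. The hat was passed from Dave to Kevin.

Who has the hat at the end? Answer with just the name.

Tracking the hat through each event:
Start: Kevin has the hat.
After event 1: Dave has the hat.
After event 2: Kevin has the hat.
After event 3: Victor has the hat.
After event 4: Kevin has the hat.
After event 5: Eve has the hat.
After event 6: Dave has the hat.
After event 7: Victor has the hat.
After event 8: Dave has the hat.
After event 9: Kevin has the hat.

Answer: Kevin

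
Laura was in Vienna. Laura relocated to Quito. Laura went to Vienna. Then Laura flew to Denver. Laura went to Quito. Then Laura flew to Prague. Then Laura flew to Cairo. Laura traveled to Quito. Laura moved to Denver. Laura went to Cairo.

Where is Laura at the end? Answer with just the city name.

Tracking Laura's location:
Start: Laura is in Vienna.
After move 1: Vienna -> Quito. Laura is in Quito.
After move 2: Quito -> Vienna. Laura is in Vienna.
After move 3: Vienna -> Denver. Laura is in Denver.
After move 4: Denver -> Quito. Laura is in Quito.
After move 5: Quito -> Prague. Laura is in Prague.
After move 6: Prague -> Cairo. Laura is in Cairo.
After move 7: Cairo -> Quito. Laura is in Quito.
After move 8: Quito -> Denver. Laura is in Denver.
After move 9: Denver -> Cairo. Laura is in Cairo.

Answer: Cairo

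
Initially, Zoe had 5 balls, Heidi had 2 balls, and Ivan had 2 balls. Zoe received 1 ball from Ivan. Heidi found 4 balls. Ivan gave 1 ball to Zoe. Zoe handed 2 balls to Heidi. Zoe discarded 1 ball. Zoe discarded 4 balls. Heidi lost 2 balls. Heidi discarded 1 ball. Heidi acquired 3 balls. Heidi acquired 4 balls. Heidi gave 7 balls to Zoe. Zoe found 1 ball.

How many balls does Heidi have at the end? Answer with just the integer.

Answer: 5

Derivation:
Tracking counts step by step:
Start: Zoe=5, Heidi=2, Ivan=2
Event 1 (Ivan -> Zoe, 1): Ivan: 2 -> 1, Zoe: 5 -> 6. State: Zoe=6, Heidi=2, Ivan=1
Event 2 (Heidi +4): Heidi: 2 -> 6. State: Zoe=6, Heidi=6, Ivan=1
Event 3 (Ivan -> Zoe, 1): Ivan: 1 -> 0, Zoe: 6 -> 7. State: Zoe=7, Heidi=6, Ivan=0
Event 4 (Zoe -> Heidi, 2): Zoe: 7 -> 5, Heidi: 6 -> 8. State: Zoe=5, Heidi=8, Ivan=0
Event 5 (Zoe -1): Zoe: 5 -> 4. State: Zoe=4, Heidi=8, Ivan=0
Event 6 (Zoe -4): Zoe: 4 -> 0. State: Zoe=0, Heidi=8, Ivan=0
Event 7 (Heidi -2): Heidi: 8 -> 6. State: Zoe=0, Heidi=6, Ivan=0
Event 8 (Heidi -1): Heidi: 6 -> 5. State: Zoe=0, Heidi=5, Ivan=0
Event 9 (Heidi +3): Heidi: 5 -> 8. State: Zoe=0, Heidi=8, Ivan=0
Event 10 (Heidi +4): Heidi: 8 -> 12. State: Zoe=0, Heidi=12, Ivan=0
Event 11 (Heidi -> Zoe, 7): Heidi: 12 -> 5, Zoe: 0 -> 7. State: Zoe=7, Heidi=5, Ivan=0
Event 12 (Zoe +1): Zoe: 7 -> 8. State: Zoe=8, Heidi=5, Ivan=0

Heidi's final count: 5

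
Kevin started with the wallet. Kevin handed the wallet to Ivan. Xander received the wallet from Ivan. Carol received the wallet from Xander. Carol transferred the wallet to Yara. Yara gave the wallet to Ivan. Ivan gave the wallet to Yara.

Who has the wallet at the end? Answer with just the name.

Answer: Yara

Derivation:
Tracking the wallet through each event:
Start: Kevin has the wallet.
After event 1: Ivan has the wallet.
After event 2: Xander has the wallet.
After event 3: Carol has the wallet.
After event 4: Yara has the wallet.
After event 5: Ivan has the wallet.
After event 6: Yara has the wallet.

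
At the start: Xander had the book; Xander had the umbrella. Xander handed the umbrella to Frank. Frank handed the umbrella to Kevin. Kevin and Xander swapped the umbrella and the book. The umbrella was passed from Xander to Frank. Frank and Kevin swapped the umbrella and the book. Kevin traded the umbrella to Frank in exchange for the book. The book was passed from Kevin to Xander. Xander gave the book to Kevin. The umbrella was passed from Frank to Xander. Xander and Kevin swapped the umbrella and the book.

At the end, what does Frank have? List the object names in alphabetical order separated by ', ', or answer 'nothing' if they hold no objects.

Answer: nothing

Derivation:
Tracking all object holders:
Start: book:Xander, umbrella:Xander
Event 1 (give umbrella: Xander -> Frank). State: book:Xander, umbrella:Frank
Event 2 (give umbrella: Frank -> Kevin). State: book:Xander, umbrella:Kevin
Event 3 (swap umbrella<->book: now umbrella:Xander, book:Kevin). State: book:Kevin, umbrella:Xander
Event 4 (give umbrella: Xander -> Frank). State: book:Kevin, umbrella:Frank
Event 5 (swap umbrella<->book: now umbrella:Kevin, book:Frank). State: book:Frank, umbrella:Kevin
Event 6 (swap umbrella<->book: now umbrella:Frank, book:Kevin). State: book:Kevin, umbrella:Frank
Event 7 (give book: Kevin -> Xander). State: book:Xander, umbrella:Frank
Event 8 (give book: Xander -> Kevin). State: book:Kevin, umbrella:Frank
Event 9 (give umbrella: Frank -> Xander). State: book:Kevin, umbrella:Xander
Event 10 (swap umbrella<->book: now umbrella:Kevin, book:Xander). State: book:Xander, umbrella:Kevin

Final state: book:Xander, umbrella:Kevin
Frank holds: (nothing).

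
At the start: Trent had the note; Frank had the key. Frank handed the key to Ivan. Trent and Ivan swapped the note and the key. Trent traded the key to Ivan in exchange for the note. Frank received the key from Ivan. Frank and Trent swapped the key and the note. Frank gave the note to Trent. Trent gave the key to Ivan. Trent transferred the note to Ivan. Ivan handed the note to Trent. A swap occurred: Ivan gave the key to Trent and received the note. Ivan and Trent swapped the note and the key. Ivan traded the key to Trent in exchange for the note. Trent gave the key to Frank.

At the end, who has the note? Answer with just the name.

Tracking all object holders:
Start: note:Trent, key:Frank
Event 1 (give key: Frank -> Ivan). State: note:Trent, key:Ivan
Event 2 (swap note<->key: now note:Ivan, key:Trent). State: note:Ivan, key:Trent
Event 3 (swap key<->note: now key:Ivan, note:Trent). State: note:Trent, key:Ivan
Event 4 (give key: Ivan -> Frank). State: note:Trent, key:Frank
Event 5 (swap key<->note: now key:Trent, note:Frank). State: note:Frank, key:Trent
Event 6 (give note: Frank -> Trent). State: note:Trent, key:Trent
Event 7 (give key: Trent -> Ivan). State: note:Trent, key:Ivan
Event 8 (give note: Trent -> Ivan). State: note:Ivan, key:Ivan
Event 9 (give note: Ivan -> Trent). State: note:Trent, key:Ivan
Event 10 (swap key<->note: now key:Trent, note:Ivan). State: note:Ivan, key:Trent
Event 11 (swap note<->key: now note:Trent, key:Ivan). State: note:Trent, key:Ivan
Event 12 (swap key<->note: now key:Trent, note:Ivan). State: note:Ivan, key:Trent
Event 13 (give key: Trent -> Frank). State: note:Ivan, key:Frank

Final state: note:Ivan, key:Frank
The note is held by Ivan.

Answer: Ivan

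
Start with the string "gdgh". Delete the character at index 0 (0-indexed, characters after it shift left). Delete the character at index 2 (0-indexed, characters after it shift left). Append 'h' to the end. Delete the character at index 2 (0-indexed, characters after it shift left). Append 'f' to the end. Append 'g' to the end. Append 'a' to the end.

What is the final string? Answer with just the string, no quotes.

Applying each edit step by step:
Start: "gdgh"
Op 1 (delete idx 0 = 'g'): "gdgh" -> "dgh"
Op 2 (delete idx 2 = 'h'): "dgh" -> "dg"
Op 3 (append 'h'): "dg" -> "dgh"
Op 4 (delete idx 2 = 'h'): "dgh" -> "dg"
Op 5 (append 'f'): "dg" -> "dgf"
Op 6 (append 'g'): "dgf" -> "dgfg"
Op 7 (append 'a'): "dgfg" -> "dgfga"

Answer: dgfga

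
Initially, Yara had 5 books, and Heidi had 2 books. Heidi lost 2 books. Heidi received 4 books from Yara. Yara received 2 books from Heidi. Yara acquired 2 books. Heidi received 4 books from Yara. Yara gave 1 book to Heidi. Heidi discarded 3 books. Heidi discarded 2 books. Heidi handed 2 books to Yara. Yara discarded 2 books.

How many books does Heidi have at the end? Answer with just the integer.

Answer: 0

Derivation:
Tracking counts step by step:
Start: Yara=5, Heidi=2
Event 1 (Heidi -2): Heidi: 2 -> 0. State: Yara=5, Heidi=0
Event 2 (Yara -> Heidi, 4): Yara: 5 -> 1, Heidi: 0 -> 4. State: Yara=1, Heidi=4
Event 3 (Heidi -> Yara, 2): Heidi: 4 -> 2, Yara: 1 -> 3. State: Yara=3, Heidi=2
Event 4 (Yara +2): Yara: 3 -> 5. State: Yara=5, Heidi=2
Event 5 (Yara -> Heidi, 4): Yara: 5 -> 1, Heidi: 2 -> 6. State: Yara=1, Heidi=6
Event 6 (Yara -> Heidi, 1): Yara: 1 -> 0, Heidi: 6 -> 7. State: Yara=0, Heidi=7
Event 7 (Heidi -3): Heidi: 7 -> 4. State: Yara=0, Heidi=4
Event 8 (Heidi -2): Heidi: 4 -> 2. State: Yara=0, Heidi=2
Event 9 (Heidi -> Yara, 2): Heidi: 2 -> 0, Yara: 0 -> 2. State: Yara=2, Heidi=0
Event 10 (Yara -2): Yara: 2 -> 0. State: Yara=0, Heidi=0

Heidi's final count: 0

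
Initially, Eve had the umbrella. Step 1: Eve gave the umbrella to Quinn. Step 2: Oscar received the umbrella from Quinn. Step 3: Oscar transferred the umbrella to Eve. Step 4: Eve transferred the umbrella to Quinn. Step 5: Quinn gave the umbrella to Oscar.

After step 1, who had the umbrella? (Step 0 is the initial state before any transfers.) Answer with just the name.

Answer: Quinn

Derivation:
Tracking the umbrella holder through step 1:
After step 0 (start): Eve
After step 1: Quinn

At step 1, the holder is Quinn.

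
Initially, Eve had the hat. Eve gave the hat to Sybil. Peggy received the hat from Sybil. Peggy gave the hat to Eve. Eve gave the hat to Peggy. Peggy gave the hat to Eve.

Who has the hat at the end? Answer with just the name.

Tracking the hat through each event:
Start: Eve has the hat.
After event 1: Sybil has the hat.
After event 2: Peggy has the hat.
After event 3: Eve has the hat.
After event 4: Peggy has the hat.
After event 5: Eve has the hat.

Answer: Eve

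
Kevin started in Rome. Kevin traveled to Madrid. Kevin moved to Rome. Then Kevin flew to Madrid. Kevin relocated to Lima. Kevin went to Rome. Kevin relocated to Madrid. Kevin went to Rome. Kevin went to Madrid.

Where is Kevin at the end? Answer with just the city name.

Tracking Kevin's location:
Start: Kevin is in Rome.
After move 1: Rome -> Madrid. Kevin is in Madrid.
After move 2: Madrid -> Rome. Kevin is in Rome.
After move 3: Rome -> Madrid. Kevin is in Madrid.
After move 4: Madrid -> Lima. Kevin is in Lima.
After move 5: Lima -> Rome. Kevin is in Rome.
After move 6: Rome -> Madrid. Kevin is in Madrid.
After move 7: Madrid -> Rome. Kevin is in Rome.
After move 8: Rome -> Madrid. Kevin is in Madrid.

Answer: Madrid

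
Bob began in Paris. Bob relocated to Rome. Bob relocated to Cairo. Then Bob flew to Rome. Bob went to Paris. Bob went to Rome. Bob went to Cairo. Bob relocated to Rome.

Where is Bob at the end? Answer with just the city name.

Answer: Rome

Derivation:
Tracking Bob's location:
Start: Bob is in Paris.
After move 1: Paris -> Rome. Bob is in Rome.
After move 2: Rome -> Cairo. Bob is in Cairo.
After move 3: Cairo -> Rome. Bob is in Rome.
After move 4: Rome -> Paris. Bob is in Paris.
After move 5: Paris -> Rome. Bob is in Rome.
After move 6: Rome -> Cairo. Bob is in Cairo.
After move 7: Cairo -> Rome. Bob is in Rome.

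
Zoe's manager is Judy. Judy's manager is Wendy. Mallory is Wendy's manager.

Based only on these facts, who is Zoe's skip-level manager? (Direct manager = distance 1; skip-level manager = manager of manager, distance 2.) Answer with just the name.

Answer: Wendy

Derivation:
Reconstructing the manager chain from the given facts:
  Mallory -> Wendy -> Judy -> Zoe
(each arrow means 'manager of the next')
Positions in the chain (0 = top):
  position of Mallory: 0
  position of Wendy: 1
  position of Judy: 2
  position of Zoe: 3

Zoe is at position 3; the skip-level manager is 2 steps up the chain, i.e. position 1: Wendy.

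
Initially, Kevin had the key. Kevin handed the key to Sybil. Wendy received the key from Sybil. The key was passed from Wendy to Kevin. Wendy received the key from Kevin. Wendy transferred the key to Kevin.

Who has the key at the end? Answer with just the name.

Tracking the key through each event:
Start: Kevin has the key.
After event 1: Sybil has the key.
After event 2: Wendy has the key.
After event 3: Kevin has the key.
After event 4: Wendy has the key.
After event 5: Kevin has the key.

Answer: Kevin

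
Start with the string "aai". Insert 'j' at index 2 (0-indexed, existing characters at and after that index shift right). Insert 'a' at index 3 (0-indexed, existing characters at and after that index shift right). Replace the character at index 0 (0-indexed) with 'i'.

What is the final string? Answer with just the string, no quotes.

Applying each edit step by step:
Start: "aai"
Op 1 (insert 'j' at idx 2): "aai" -> "aaji"
Op 2 (insert 'a' at idx 3): "aaji" -> "aajai"
Op 3 (replace idx 0: 'a' -> 'i'): "aajai" -> "iajai"

Answer: iajai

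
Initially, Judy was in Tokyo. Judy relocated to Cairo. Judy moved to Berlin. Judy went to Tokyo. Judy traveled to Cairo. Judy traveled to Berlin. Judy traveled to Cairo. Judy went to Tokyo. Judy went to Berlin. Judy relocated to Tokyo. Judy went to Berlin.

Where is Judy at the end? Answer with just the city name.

Answer: Berlin

Derivation:
Tracking Judy's location:
Start: Judy is in Tokyo.
After move 1: Tokyo -> Cairo. Judy is in Cairo.
After move 2: Cairo -> Berlin. Judy is in Berlin.
After move 3: Berlin -> Tokyo. Judy is in Tokyo.
After move 4: Tokyo -> Cairo. Judy is in Cairo.
After move 5: Cairo -> Berlin. Judy is in Berlin.
After move 6: Berlin -> Cairo. Judy is in Cairo.
After move 7: Cairo -> Tokyo. Judy is in Tokyo.
After move 8: Tokyo -> Berlin. Judy is in Berlin.
After move 9: Berlin -> Tokyo. Judy is in Tokyo.
After move 10: Tokyo -> Berlin. Judy is in Berlin.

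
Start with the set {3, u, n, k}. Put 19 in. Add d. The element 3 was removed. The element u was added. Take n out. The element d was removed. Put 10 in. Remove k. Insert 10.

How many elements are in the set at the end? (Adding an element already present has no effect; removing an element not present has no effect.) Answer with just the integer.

Tracking the set through each operation:
Start: {3, k, n, u}
Event 1 (add 19): added. Set: {19, 3, k, n, u}
Event 2 (add d): added. Set: {19, 3, d, k, n, u}
Event 3 (remove 3): removed. Set: {19, d, k, n, u}
Event 4 (add u): already present, no change. Set: {19, d, k, n, u}
Event 5 (remove n): removed. Set: {19, d, k, u}
Event 6 (remove d): removed. Set: {19, k, u}
Event 7 (add 10): added. Set: {10, 19, k, u}
Event 8 (remove k): removed. Set: {10, 19, u}
Event 9 (add 10): already present, no change. Set: {10, 19, u}

Final set: {10, 19, u} (size 3)

Answer: 3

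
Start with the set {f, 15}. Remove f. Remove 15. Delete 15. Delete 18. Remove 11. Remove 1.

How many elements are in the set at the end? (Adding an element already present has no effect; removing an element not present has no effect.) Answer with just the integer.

Tracking the set through each operation:
Start: {15, f}
Event 1 (remove f): removed. Set: {15}
Event 2 (remove 15): removed. Set: {}
Event 3 (remove 15): not present, no change. Set: {}
Event 4 (remove 18): not present, no change. Set: {}
Event 5 (remove 11): not present, no change. Set: {}
Event 6 (remove 1): not present, no change. Set: {}

Final set: {} (size 0)

Answer: 0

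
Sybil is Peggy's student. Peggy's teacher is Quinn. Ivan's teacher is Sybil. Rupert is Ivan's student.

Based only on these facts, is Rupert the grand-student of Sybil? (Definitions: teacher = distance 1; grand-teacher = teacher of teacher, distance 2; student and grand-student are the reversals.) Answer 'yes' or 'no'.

Reconstructing the teacher chain from the given facts:
  Quinn -> Peggy -> Sybil -> Ivan -> Rupert
(each arrow means 'teacher of the next')
Positions in the chain (0 = top):
  position of Quinn: 0
  position of Peggy: 1
  position of Sybil: 2
  position of Ivan: 3
  position of Rupert: 4

Rupert is at position 4, Sybil is at position 2; signed distance (j - i) = -2.
'grand-student' requires j - i = -2. Actual distance is -2, so the relation HOLDS.

Answer: yes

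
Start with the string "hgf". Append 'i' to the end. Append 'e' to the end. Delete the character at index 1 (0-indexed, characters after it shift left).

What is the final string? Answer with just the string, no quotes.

Answer: hfie

Derivation:
Applying each edit step by step:
Start: "hgf"
Op 1 (append 'i'): "hgf" -> "hgfi"
Op 2 (append 'e'): "hgfi" -> "hgfie"
Op 3 (delete idx 1 = 'g'): "hgfie" -> "hfie"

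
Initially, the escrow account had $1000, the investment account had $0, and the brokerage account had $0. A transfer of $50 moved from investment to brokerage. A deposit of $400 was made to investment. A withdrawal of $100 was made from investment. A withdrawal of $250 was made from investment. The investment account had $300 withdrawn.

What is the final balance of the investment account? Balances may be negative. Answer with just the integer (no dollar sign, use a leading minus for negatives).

Answer: -300

Derivation:
Tracking account balances step by step:
Start: escrow=1000, investment=0, brokerage=0
Event 1 (transfer 50 investment -> brokerage): investment: 0 - 50 = -50, brokerage: 0 + 50 = 50. Balances: escrow=1000, investment=-50, brokerage=50
Event 2 (deposit 400 to investment): investment: -50 + 400 = 350. Balances: escrow=1000, investment=350, brokerage=50
Event 3 (withdraw 100 from investment): investment: 350 - 100 = 250. Balances: escrow=1000, investment=250, brokerage=50
Event 4 (withdraw 250 from investment): investment: 250 - 250 = 0. Balances: escrow=1000, investment=0, brokerage=50
Event 5 (withdraw 300 from investment): investment: 0 - 300 = -300. Balances: escrow=1000, investment=-300, brokerage=50

Final balance of investment: -300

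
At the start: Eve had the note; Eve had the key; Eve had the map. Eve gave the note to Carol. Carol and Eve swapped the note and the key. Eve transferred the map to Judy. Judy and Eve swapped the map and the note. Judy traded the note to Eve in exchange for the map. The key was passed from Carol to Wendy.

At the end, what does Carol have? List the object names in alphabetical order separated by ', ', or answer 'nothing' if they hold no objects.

Tracking all object holders:
Start: note:Eve, key:Eve, map:Eve
Event 1 (give note: Eve -> Carol). State: note:Carol, key:Eve, map:Eve
Event 2 (swap note<->key: now note:Eve, key:Carol). State: note:Eve, key:Carol, map:Eve
Event 3 (give map: Eve -> Judy). State: note:Eve, key:Carol, map:Judy
Event 4 (swap map<->note: now map:Eve, note:Judy). State: note:Judy, key:Carol, map:Eve
Event 5 (swap note<->map: now note:Eve, map:Judy). State: note:Eve, key:Carol, map:Judy
Event 6 (give key: Carol -> Wendy). State: note:Eve, key:Wendy, map:Judy

Final state: note:Eve, key:Wendy, map:Judy
Carol holds: (nothing).

Answer: nothing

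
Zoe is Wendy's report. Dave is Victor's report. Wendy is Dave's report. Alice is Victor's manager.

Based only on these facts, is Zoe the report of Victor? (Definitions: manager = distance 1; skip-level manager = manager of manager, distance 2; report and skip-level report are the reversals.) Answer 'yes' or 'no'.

Reconstructing the manager chain from the given facts:
  Alice -> Victor -> Dave -> Wendy -> Zoe
(each arrow means 'manager of the next')
Positions in the chain (0 = top):
  position of Alice: 0
  position of Victor: 1
  position of Dave: 2
  position of Wendy: 3
  position of Zoe: 4

Zoe is at position 4, Victor is at position 1; signed distance (j - i) = -3.
'report' requires j - i = -1. Actual distance is -3, so the relation does NOT hold.

Answer: no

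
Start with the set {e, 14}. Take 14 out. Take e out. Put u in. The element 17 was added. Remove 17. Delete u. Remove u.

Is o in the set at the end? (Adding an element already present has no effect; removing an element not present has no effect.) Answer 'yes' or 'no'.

Tracking the set through each operation:
Start: {14, e}
Event 1 (remove 14): removed. Set: {e}
Event 2 (remove e): removed. Set: {}
Event 3 (add u): added. Set: {u}
Event 4 (add 17): added. Set: {17, u}
Event 5 (remove 17): removed. Set: {u}
Event 6 (remove u): removed. Set: {}
Event 7 (remove u): not present, no change. Set: {}

Final set: {} (size 0)
o is NOT in the final set.

Answer: no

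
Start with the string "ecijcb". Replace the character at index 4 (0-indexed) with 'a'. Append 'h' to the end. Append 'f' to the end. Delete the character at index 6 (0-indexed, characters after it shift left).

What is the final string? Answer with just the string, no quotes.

Answer: ecijabf

Derivation:
Applying each edit step by step:
Start: "ecijcb"
Op 1 (replace idx 4: 'c' -> 'a'): "ecijcb" -> "ecijab"
Op 2 (append 'h'): "ecijab" -> "ecijabh"
Op 3 (append 'f'): "ecijabh" -> "ecijabhf"
Op 4 (delete idx 6 = 'h'): "ecijabhf" -> "ecijabf"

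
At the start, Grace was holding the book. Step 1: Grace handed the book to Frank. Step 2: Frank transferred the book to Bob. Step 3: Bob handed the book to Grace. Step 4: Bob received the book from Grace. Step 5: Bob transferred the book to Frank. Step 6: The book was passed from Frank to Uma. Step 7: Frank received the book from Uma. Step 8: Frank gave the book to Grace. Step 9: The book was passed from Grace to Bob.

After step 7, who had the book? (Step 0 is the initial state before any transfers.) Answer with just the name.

Tracking the book holder through step 7:
After step 0 (start): Grace
After step 1: Frank
After step 2: Bob
After step 3: Grace
After step 4: Bob
After step 5: Frank
After step 6: Uma
After step 7: Frank

At step 7, the holder is Frank.

Answer: Frank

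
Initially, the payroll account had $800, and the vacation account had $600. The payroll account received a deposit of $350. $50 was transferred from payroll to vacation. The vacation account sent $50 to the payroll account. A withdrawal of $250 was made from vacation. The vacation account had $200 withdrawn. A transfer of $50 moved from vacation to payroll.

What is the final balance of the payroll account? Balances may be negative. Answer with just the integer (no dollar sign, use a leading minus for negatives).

Answer: 1200

Derivation:
Tracking account balances step by step:
Start: payroll=800, vacation=600
Event 1 (deposit 350 to payroll): payroll: 800 + 350 = 1150. Balances: payroll=1150, vacation=600
Event 2 (transfer 50 payroll -> vacation): payroll: 1150 - 50 = 1100, vacation: 600 + 50 = 650. Balances: payroll=1100, vacation=650
Event 3 (transfer 50 vacation -> payroll): vacation: 650 - 50 = 600, payroll: 1100 + 50 = 1150. Balances: payroll=1150, vacation=600
Event 4 (withdraw 250 from vacation): vacation: 600 - 250 = 350. Balances: payroll=1150, vacation=350
Event 5 (withdraw 200 from vacation): vacation: 350 - 200 = 150. Balances: payroll=1150, vacation=150
Event 6 (transfer 50 vacation -> payroll): vacation: 150 - 50 = 100, payroll: 1150 + 50 = 1200. Balances: payroll=1200, vacation=100

Final balance of payroll: 1200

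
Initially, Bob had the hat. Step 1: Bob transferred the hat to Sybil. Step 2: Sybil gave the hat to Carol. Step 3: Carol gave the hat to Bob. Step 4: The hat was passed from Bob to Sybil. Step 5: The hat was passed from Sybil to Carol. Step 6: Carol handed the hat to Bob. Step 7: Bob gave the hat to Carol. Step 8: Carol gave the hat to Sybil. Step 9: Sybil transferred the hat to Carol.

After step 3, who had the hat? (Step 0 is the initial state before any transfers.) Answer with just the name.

Tracking the hat holder through step 3:
After step 0 (start): Bob
After step 1: Sybil
After step 2: Carol
After step 3: Bob

At step 3, the holder is Bob.

Answer: Bob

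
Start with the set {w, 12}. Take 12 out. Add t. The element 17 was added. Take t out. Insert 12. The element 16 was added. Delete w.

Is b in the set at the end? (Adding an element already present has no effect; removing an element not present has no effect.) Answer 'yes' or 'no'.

Tracking the set through each operation:
Start: {12, w}
Event 1 (remove 12): removed. Set: {w}
Event 2 (add t): added. Set: {t, w}
Event 3 (add 17): added. Set: {17, t, w}
Event 4 (remove t): removed. Set: {17, w}
Event 5 (add 12): added. Set: {12, 17, w}
Event 6 (add 16): added. Set: {12, 16, 17, w}
Event 7 (remove w): removed. Set: {12, 16, 17}

Final set: {12, 16, 17} (size 3)
b is NOT in the final set.

Answer: no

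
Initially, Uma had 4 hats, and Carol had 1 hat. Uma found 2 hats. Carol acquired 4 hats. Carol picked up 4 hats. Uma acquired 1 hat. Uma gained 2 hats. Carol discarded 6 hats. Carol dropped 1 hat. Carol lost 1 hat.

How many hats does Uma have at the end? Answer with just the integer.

Tracking counts step by step:
Start: Uma=4, Carol=1
Event 1 (Uma +2): Uma: 4 -> 6. State: Uma=6, Carol=1
Event 2 (Carol +4): Carol: 1 -> 5. State: Uma=6, Carol=5
Event 3 (Carol +4): Carol: 5 -> 9. State: Uma=6, Carol=9
Event 4 (Uma +1): Uma: 6 -> 7. State: Uma=7, Carol=9
Event 5 (Uma +2): Uma: 7 -> 9. State: Uma=9, Carol=9
Event 6 (Carol -6): Carol: 9 -> 3. State: Uma=9, Carol=3
Event 7 (Carol -1): Carol: 3 -> 2. State: Uma=9, Carol=2
Event 8 (Carol -1): Carol: 2 -> 1. State: Uma=9, Carol=1

Uma's final count: 9

Answer: 9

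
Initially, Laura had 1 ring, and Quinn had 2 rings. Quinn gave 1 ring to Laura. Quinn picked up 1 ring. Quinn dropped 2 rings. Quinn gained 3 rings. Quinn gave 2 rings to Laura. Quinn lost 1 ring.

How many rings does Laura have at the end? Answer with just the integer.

Tracking counts step by step:
Start: Laura=1, Quinn=2
Event 1 (Quinn -> Laura, 1): Quinn: 2 -> 1, Laura: 1 -> 2. State: Laura=2, Quinn=1
Event 2 (Quinn +1): Quinn: 1 -> 2. State: Laura=2, Quinn=2
Event 3 (Quinn -2): Quinn: 2 -> 0. State: Laura=2, Quinn=0
Event 4 (Quinn +3): Quinn: 0 -> 3. State: Laura=2, Quinn=3
Event 5 (Quinn -> Laura, 2): Quinn: 3 -> 1, Laura: 2 -> 4. State: Laura=4, Quinn=1
Event 6 (Quinn -1): Quinn: 1 -> 0. State: Laura=4, Quinn=0

Laura's final count: 4

Answer: 4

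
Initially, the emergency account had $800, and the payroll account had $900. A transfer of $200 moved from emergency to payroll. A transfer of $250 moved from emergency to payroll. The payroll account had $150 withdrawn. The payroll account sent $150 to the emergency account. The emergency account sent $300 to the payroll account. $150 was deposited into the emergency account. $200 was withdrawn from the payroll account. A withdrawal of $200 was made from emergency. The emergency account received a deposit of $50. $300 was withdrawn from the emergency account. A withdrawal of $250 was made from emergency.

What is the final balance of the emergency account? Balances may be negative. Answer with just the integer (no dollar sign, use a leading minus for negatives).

Tracking account balances step by step:
Start: emergency=800, payroll=900
Event 1 (transfer 200 emergency -> payroll): emergency: 800 - 200 = 600, payroll: 900 + 200 = 1100. Balances: emergency=600, payroll=1100
Event 2 (transfer 250 emergency -> payroll): emergency: 600 - 250 = 350, payroll: 1100 + 250 = 1350. Balances: emergency=350, payroll=1350
Event 3 (withdraw 150 from payroll): payroll: 1350 - 150 = 1200. Balances: emergency=350, payroll=1200
Event 4 (transfer 150 payroll -> emergency): payroll: 1200 - 150 = 1050, emergency: 350 + 150 = 500. Balances: emergency=500, payroll=1050
Event 5 (transfer 300 emergency -> payroll): emergency: 500 - 300 = 200, payroll: 1050 + 300 = 1350. Balances: emergency=200, payroll=1350
Event 6 (deposit 150 to emergency): emergency: 200 + 150 = 350. Balances: emergency=350, payroll=1350
Event 7 (withdraw 200 from payroll): payroll: 1350 - 200 = 1150. Balances: emergency=350, payroll=1150
Event 8 (withdraw 200 from emergency): emergency: 350 - 200 = 150. Balances: emergency=150, payroll=1150
Event 9 (deposit 50 to emergency): emergency: 150 + 50 = 200. Balances: emergency=200, payroll=1150
Event 10 (withdraw 300 from emergency): emergency: 200 - 300 = -100. Balances: emergency=-100, payroll=1150
Event 11 (withdraw 250 from emergency): emergency: -100 - 250 = -350. Balances: emergency=-350, payroll=1150

Final balance of emergency: -350

Answer: -350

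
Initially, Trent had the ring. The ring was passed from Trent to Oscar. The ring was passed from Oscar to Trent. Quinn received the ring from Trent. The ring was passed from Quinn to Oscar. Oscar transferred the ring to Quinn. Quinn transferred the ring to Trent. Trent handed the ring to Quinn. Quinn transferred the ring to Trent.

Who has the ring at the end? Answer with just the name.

Answer: Trent

Derivation:
Tracking the ring through each event:
Start: Trent has the ring.
After event 1: Oscar has the ring.
After event 2: Trent has the ring.
After event 3: Quinn has the ring.
After event 4: Oscar has the ring.
After event 5: Quinn has the ring.
After event 6: Trent has the ring.
After event 7: Quinn has the ring.
After event 8: Trent has the ring.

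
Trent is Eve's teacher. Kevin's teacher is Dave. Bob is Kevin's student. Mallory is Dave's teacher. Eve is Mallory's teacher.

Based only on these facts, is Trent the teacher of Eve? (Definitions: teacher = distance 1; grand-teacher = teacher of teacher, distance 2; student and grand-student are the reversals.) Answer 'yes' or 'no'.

Reconstructing the teacher chain from the given facts:
  Trent -> Eve -> Mallory -> Dave -> Kevin -> Bob
(each arrow means 'teacher of the next')
Positions in the chain (0 = top):
  position of Trent: 0
  position of Eve: 1
  position of Mallory: 2
  position of Dave: 3
  position of Kevin: 4
  position of Bob: 5

Trent is at position 0, Eve is at position 1; signed distance (j - i) = 1.
'teacher' requires j - i = 1. Actual distance is 1, so the relation HOLDS.

Answer: yes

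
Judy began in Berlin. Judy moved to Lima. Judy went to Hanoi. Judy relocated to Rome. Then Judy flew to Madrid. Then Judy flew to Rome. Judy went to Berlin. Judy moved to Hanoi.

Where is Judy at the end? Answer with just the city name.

Answer: Hanoi

Derivation:
Tracking Judy's location:
Start: Judy is in Berlin.
After move 1: Berlin -> Lima. Judy is in Lima.
After move 2: Lima -> Hanoi. Judy is in Hanoi.
After move 3: Hanoi -> Rome. Judy is in Rome.
After move 4: Rome -> Madrid. Judy is in Madrid.
After move 5: Madrid -> Rome. Judy is in Rome.
After move 6: Rome -> Berlin. Judy is in Berlin.
After move 7: Berlin -> Hanoi. Judy is in Hanoi.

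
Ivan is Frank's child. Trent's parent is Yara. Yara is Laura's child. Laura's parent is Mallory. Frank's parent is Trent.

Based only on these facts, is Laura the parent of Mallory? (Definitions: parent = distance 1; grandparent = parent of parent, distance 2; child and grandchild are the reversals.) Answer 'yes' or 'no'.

Answer: no

Derivation:
Reconstructing the parent chain from the given facts:
  Mallory -> Laura -> Yara -> Trent -> Frank -> Ivan
(each arrow means 'parent of the next')
Positions in the chain (0 = top):
  position of Mallory: 0
  position of Laura: 1
  position of Yara: 2
  position of Trent: 3
  position of Frank: 4
  position of Ivan: 5

Laura is at position 1, Mallory is at position 0; signed distance (j - i) = -1.
'parent' requires j - i = 1. Actual distance is -1, so the relation does NOT hold.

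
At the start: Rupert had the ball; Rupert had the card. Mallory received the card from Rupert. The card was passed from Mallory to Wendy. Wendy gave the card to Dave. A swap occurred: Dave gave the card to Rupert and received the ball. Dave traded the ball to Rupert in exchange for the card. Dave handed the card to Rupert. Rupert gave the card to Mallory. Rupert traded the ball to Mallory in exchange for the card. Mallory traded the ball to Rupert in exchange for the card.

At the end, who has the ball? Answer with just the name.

Tracking all object holders:
Start: ball:Rupert, card:Rupert
Event 1 (give card: Rupert -> Mallory). State: ball:Rupert, card:Mallory
Event 2 (give card: Mallory -> Wendy). State: ball:Rupert, card:Wendy
Event 3 (give card: Wendy -> Dave). State: ball:Rupert, card:Dave
Event 4 (swap card<->ball: now card:Rupert, ball:Dave). State: ball:Dave, card:Rupert
Event 5 (swap ball<->card: now ball:Rupert, card:Dave). State: ball:Rupert, card:Dave
Event 6 (give card: Dave -> Rupert). State: ball:Rupert, card:Rupert
Event 7 (give card: Rupert -> Mallory). State: ball:Rupert, card:Mallory
Event 8 (swap ball<->card: now ball:Mallory, card:Rupert). State: ball:Mallory, card:Rupert
Event 9 (swap ball<->card: now ball:Rupert, card:Mallory). State: ball:Rupert, card:Mallory

Final state: ball:Rupert, card:Mallory
The ball is held by Rupert.

Answer: Rupert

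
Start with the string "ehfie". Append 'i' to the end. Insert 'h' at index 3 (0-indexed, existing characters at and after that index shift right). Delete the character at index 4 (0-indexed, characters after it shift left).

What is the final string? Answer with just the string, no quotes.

Applying each edit step by step:
Start: "ehfie"
Op 1 (append 'i'): "ehfie" -> "ehfiei"
Op 2 (insert 'h' at idx 3): "ehfiei" -> "ehfhiei"
Op 3 (delete idx 4 = 'i'): "ehfhiei" -> "ehfhei"

Answer: ehfhei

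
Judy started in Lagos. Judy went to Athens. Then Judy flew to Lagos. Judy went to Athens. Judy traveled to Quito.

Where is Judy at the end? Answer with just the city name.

Tracking Judy's location:
Start: Judy is in Lagos.
After move 1: Lagos -> Athens. Judy is in Athens.
After move 2: Athens -> Lagos. Judy is in Lagos.
After move 3: Lagos -> Athens. Judy is in Athens.
After move 4: Athens -> Quito. Judy is in Quito.

Answer: Quito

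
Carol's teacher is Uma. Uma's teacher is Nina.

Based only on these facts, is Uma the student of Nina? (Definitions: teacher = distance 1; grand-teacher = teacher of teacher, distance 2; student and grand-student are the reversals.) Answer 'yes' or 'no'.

Reconstructing the teacher chain from the given facts:
  Nina -> Uma -> Carol
(each arrow means 'teacher of the next')
Positions in the chain (0 = top):
  position of Nina: 0
  position of Uma: 1
  position of Carol: 2

Uma is at position 1, Nina is at position 0; signed distance (j - i) = -1.
'student' requires j - i = -1. Actual distance is -1, so the relation HOLDS.

Answer: yes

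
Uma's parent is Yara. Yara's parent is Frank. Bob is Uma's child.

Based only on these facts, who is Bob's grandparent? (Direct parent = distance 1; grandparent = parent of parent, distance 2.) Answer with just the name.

Reconstructing the parent chain from the given facts:
  Frank -> Yara -> Uma -> Bob
(each arrow means 'parent of the next')
Positions in the chain (0 = top):
  position of Frank: 0
  position of Yara: 1
  position of Uma: 2
  position of Bob: 3

Bob is at position 3; the grandparent is 2 steps up the chain, i.e. position 1: Yara.

Answer: Yara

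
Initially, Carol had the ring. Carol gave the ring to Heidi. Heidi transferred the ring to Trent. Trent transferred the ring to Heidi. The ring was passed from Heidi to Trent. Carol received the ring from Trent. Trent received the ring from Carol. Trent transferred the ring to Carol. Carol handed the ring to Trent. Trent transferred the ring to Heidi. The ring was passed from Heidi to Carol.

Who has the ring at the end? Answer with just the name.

Answer: Carol

Derivation:
Tracking the ring through each event:
Start: Carol has the ring.
After event 1: Heidi has the ring.
After event 2: Trent has the ring.
After event 3: Heidi has the ring.
After event 4: Trent has the ring.
After event 5: Carol has the ring.
After event 6: Trent has the ring.
After event 7: Carol has the ring.
After event 8: Trent has the ring.
After event 9: Heidi has the ring.
After event 10: Carol has the ring.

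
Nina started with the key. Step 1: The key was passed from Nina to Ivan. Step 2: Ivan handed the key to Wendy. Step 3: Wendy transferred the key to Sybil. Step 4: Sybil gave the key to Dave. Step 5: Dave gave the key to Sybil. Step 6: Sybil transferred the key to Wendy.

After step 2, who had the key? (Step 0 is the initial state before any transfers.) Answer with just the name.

Tracking the key holder through step 2:
After step 0 (start): Nina
After step 1: Ivan
After step 2: Wendy

At step 2, the holder is Wendy.

Answer: Wendy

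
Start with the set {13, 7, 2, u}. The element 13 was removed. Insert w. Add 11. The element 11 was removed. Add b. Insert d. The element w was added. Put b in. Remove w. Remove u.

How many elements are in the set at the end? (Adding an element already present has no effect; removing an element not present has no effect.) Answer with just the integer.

Answer: 4

Derivation:
Tracking the set through each operation:
Start: {13, 2, 7, u}
Event 1 (remove 13): removed. Set: {2, 7, u}
Event 2 (add w): added. Set: {2, 7, u, w}
Event 3 (add 11): added. Set: {11, 2, 7, u, w}
Event 4 (remove 11): removed. Set: {2, 7, u, w}
Event 5 (add b): added. Set: {2, 7, b, u, w}
Event 6 (add d): added. Set: {2, 7, b, d, u, w}
Event 7 (add w): already present, no change. Set: {2, 7, b, d, u, w}
Event 8 (add b): already present, no change. Set: {2, 7, b, d, u, w}
Event 9 (remove w): removed. Set: {2, 7, b, d, u}
Event 10 (remove u): removed. Set: {2, 7, b, d}

Final set: {2, 7, b, d} (size 4)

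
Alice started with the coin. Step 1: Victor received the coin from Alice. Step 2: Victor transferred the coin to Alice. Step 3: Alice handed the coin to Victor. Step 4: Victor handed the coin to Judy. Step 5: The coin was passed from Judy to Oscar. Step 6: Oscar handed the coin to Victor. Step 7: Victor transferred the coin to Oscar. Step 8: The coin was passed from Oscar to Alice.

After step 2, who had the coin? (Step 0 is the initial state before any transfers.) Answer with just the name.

Answer: Alice

Derivation:
Tracking the coin holder through step 2:
After step 0 (start): Alice
After step 1: Victor
After step 2: Alice

At step 2, the holder is Alice.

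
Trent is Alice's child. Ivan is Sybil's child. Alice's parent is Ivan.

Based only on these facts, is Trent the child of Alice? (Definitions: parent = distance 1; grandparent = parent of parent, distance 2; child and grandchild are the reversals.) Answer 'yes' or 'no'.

Answer: yes

Derivation:
Reconstructing the parent chain from the given facts:
  Sybil -> Ivan -> Alice -> Trent
(each arrow means 'parent of the next')
Positions in the chain (0 = top):
  position of Sybil: 0
  position of Ivan: 1
  position of Alice: 2
  position of Trent: 3

Trent is at position 3, Alice is at position 2; signed distance (j - i) = -1.
'child' requires j - i = -1. Actual distance is -1, so the relation HOLDS.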